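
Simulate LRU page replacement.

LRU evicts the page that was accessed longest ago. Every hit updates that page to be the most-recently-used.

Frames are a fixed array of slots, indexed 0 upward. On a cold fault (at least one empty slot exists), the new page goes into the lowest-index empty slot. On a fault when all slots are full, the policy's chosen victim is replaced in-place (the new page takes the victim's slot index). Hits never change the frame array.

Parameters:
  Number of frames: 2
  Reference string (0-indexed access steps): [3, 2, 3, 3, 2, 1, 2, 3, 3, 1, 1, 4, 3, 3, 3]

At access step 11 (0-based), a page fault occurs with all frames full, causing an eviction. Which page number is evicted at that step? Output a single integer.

Answer: 3

Derivation:
Step 0: ref 3 -> FAULT, frames=[3,-]
Step 1: ref 2 -> FAULT, frames=[3,2]
Step 2: ref 3 -> HIT, frames=[3,2]
Step 3: ref 3 -> HIT, frames=[3,2]
Step 4: ref 2 -> HIT, frames=[3,2]
Step 5: ref 1 -> FAULT, evict 3, frames=[1,2]
Step 6: ref 2 -> HIT, frames=[1,2]
Step 7: ref 3 -> FAULT, evict 1, frames=[3,2]
Step 8: ref 3 -> HIT, frames=[3,2]
Step 9: ref 1 -> FAULT, evict 2, frames=[3,1]
Step 10: ref 1 -> HIT, frames=[3,1]
Step 11: ref 4 -> FAULT, evict 3, frames=[4,1]
At step 11: evicted page 3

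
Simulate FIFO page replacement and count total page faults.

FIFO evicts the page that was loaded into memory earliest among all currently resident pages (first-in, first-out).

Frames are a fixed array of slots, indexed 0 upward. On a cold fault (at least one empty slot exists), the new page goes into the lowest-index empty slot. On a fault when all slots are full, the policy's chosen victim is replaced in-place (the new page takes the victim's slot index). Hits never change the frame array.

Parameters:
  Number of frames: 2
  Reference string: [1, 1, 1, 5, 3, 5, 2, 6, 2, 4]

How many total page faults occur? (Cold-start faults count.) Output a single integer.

Step 0: ref 1 → FAULT, frames=[1,-]
Step 1: ref 1 → HIT, frames=[1,-]
Step 2: ref 1 → HIT, frames=[1,-]
Step 3: ref 5 → FAULT, frames=[1,5]
Step 4: ref 3 → FAULT (evict 1), frames=[3,5]
Step 5: ref 5 → HIT, frames=[3,5]
Step 6: ref 2 → FAULT (evict 5), frames=[3,2]
Step 7: ref 6 → FAULT (evict 3), frames=[6,2]
Step 8: ref 2 → HIT, frames=[6,2]
Step 9: ref 4 → FAULT (evict 2), frames=[6,4]
Total faults: 6

Answer: 6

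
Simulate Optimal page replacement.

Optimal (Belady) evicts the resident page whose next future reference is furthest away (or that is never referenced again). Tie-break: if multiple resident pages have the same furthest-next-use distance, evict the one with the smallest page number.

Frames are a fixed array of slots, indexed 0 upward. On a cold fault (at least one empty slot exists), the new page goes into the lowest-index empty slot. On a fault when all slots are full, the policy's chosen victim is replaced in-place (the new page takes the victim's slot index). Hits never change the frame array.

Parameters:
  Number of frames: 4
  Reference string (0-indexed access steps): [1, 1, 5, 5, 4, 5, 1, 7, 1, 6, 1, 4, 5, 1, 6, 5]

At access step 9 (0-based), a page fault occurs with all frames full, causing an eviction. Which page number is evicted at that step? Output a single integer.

Step 0: ref 1 -> FAULT, frames=[1,-,-,-]
Step 1: ref 1 -> HIT, frames=[1,-,-,-]
Step 2: ref 5 -> FAULT, frames=[1,5,-,-]
Step 3: ref 5 -> HIT, frames=[1,5,-,-]
Step 4: ref 4 -> FAULT, frames=[1,5,4,-]
Step 5: ref 5 -> HIT, frames=[1,5,4,-]
Step 6: ref 1 -> HIT, frames=[1,5,4,-]
Step 7: ref 7 -> FAULT, frames=[1,5,4,7]
Step 8: ref 1 -> HIT, frames=[1,5,4,7]
Step 9: ref 6 -> FAULT, evict 7, frames=[1,5,4,6]
At step 9: evicted page 7

Answer: 7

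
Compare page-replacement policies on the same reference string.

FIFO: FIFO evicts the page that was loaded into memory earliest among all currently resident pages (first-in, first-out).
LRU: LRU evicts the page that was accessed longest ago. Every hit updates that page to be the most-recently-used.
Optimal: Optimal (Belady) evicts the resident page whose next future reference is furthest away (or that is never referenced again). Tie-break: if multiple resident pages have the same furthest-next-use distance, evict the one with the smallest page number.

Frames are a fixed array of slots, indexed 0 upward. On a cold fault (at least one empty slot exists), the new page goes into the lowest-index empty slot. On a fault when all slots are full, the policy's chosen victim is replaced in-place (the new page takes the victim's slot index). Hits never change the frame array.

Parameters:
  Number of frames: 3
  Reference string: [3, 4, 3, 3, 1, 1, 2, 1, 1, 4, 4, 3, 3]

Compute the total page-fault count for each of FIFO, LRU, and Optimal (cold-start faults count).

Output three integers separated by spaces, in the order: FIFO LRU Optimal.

Answer: 5 6 5

Derivation:
--- FIFO ---
  step 0: ref 3 -> FAULT, frames=[3,-,-] (faults so far: 1)
  step 1: ref 4 -> FAULT, frames=[3,4,-] (faults so far: 2)
  step 2: ref 3 -> HIT, frames=[3,4,-] (faults so far: 2)
  step 3: ref 3 -> HIT, frames=[3,4,-] (faults so far: 2)
  step 4: ref 1 -> FAULT, frames=[3,4,1] (faults so far: 3)
  step 5: ref 1 -> HIT, frames=[3,4,1] (faults so far: 3)
  step 6: ref 2 -> FAULT, evict 3, frames=[2,4,1] (faults so far: 4)
  step 7: ref 1 -> HIT, frames=[2,4,1] (faults so far: 4)
  step 8: ref 1 -> HIT, frames=[2,4,1] (faults so far: 4)
  step 9: ref 4 -> HIT, frames=[2,4,1] (faults so far: 4)
  step 10: ref 4 -> HIT, frames=[2,4,1] (faults so far: 4)
  step 11: ref 3 -> FAULT, evict 4, frames=[2,3,1] (faults so far: 5)
  step 12: ref 3 -> HIT, frames=[2,3,1] (faults so far: 5)
  FIFO total faults: 5
--- LRU ---
  step 0: ref 3 -> FAULT, frames=[3,-,-] (faults so far: 1)
  step 1: ref 4 -> FAULT, frames=[3,4,-] (faults so far: 2)
  step 2: ref 3 -> HIT, frames=[3,4,-] (faults so far: 2)
  step 3: ref 3 -> HIT, frames=[3,4,-] (faults so far: 2)
  step 4: ref 1 -> FAULT, frames=[3,4,1] (faults so far: 3)
  step 5: ref 1 -> HIT, frames=[3,4,1] (faults so far: 3)
  step 6: ref 2 -> FAULT, evict 4, frames=[3,2,1] (faults so far: 4)
  step 7: ref 1 -> HIT, frames=[3,2,1] (faults so far: 4)
  step 8: ref 1 -> HIT, frames=[3,2,1] (faults so far: 4)
  step 9: ref 4 -> FAULT, evict 3, frames=[4,2,1] (faults so far: 5)
  step 10: ref 4 -> HIT, frames=[4,2,1] (faults so far: 5)
  step 11: ref 3 -> FAULT, evict 2, frames=[4,3,1] (faults so far: 6)
  step 12: ref 3 -> HIT, frames=[4,3,1] (faults so far: 6)
  LRU total faults: 6
--- Optimal ---
  step 0: ref 3 -> FAULT, frames=[3,-,-] (faults so far: 1)
  step 1: ref 4 -> FAULT, frames=[3,4,-] (faults so far: 2)
  step 2: ref 3 -> HIT, frames=[3,4,-] (faults so far: 2)
  step 3: ref 3 -> HIT, frames=[3,4,-] (faults so far: 2)
  step 4: ref 1 -> FAULT, frames=[3,4,1] (faults so far: 3)
  step 5: ref 1 -> HIT, frames=[3,4,1] (faults so far: 3)
  step 6: ref 2 -> FAULT, evict 3, frames=[2,4,1] (faults so far: 4)
  step 7: ref 1 -> HIT, frames=[2,4,1] (faults so far: 4)
  step 8: ref 1 -> HIT, frames=[2,4,1] (faults so far: 4)
  step 9: ref 4 -> HIT, frames=[2,4,1] (faults so far: 4)
  step 10: ref 4 -> HIT, frames=[2,4,1] (faults so far: 4)
  step 11: ref 3 -> FAULT, evict 1, frames=[2,4,3] (faults so far: 5)
  step 12: ref 3 -> HIT, frames=[2,4,3] (faults so far: 5)
  Optimal total faults: 5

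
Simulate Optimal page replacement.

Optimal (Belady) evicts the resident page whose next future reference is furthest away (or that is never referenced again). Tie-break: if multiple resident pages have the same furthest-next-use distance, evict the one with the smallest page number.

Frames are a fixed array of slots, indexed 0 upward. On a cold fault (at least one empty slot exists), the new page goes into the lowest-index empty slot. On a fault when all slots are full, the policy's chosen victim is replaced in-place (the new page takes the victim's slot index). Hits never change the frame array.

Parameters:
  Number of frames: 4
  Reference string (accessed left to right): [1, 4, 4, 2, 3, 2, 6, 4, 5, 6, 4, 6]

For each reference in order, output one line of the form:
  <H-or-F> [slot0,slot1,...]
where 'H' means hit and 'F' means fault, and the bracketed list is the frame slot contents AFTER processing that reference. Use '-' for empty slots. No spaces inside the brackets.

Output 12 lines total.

F [1,-,-,-]
F [1,4,-,-]
H [1,4,-,-]
F [1,4,2,-]
F [1,4,2,3]
H [1,4,2,3]
F [6,4,2,3]
H [6,4,2,3]
F [6,4,5,3]
H [6,4,5,3]
H [6,4,5,3]
H [6,4,5,3]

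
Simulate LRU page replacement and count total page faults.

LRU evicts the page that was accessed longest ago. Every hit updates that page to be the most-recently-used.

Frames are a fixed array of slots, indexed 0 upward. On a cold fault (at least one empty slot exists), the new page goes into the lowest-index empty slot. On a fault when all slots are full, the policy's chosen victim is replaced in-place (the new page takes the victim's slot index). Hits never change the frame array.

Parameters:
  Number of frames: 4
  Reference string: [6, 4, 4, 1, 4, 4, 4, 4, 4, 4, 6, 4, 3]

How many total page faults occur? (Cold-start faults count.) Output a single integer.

Answer: 4

Derivation:
Step 0: ref 6 → FAULT, frames=[6,-,-,-]
Step 1: ref 4 → FAULT, frames=[6,4,-,-]
Step 2: ref 4 → HIT, frames=[6,4,-,-]
Step 3: ref 1 → FAULT, frames=[6,4,1,-]
Step 4: ref 4 → HIT, frames=[6,4,1,-]
Step 5: ref 4 → HIT, frames=[6,4,1,-]
Step 6: ref 4 → HIT, frames=[6,4,1,-]
Step 7: ref 4 → HIT, frames=[6,4,1,-]
Step 8: ref 4 → HIT, frames=[6,4,1,-]
Step 9: ref 4 → HIT, frames=[6,4,1,-]
Step 10: ref 6 → HIT, frames=[6,4,1,-]
Step 11: ref 4 → HIT, frames=[6,4,1,-]
Step 12: ref 3 → FAULT, frames=[6,4,1,3]
Total faults: 4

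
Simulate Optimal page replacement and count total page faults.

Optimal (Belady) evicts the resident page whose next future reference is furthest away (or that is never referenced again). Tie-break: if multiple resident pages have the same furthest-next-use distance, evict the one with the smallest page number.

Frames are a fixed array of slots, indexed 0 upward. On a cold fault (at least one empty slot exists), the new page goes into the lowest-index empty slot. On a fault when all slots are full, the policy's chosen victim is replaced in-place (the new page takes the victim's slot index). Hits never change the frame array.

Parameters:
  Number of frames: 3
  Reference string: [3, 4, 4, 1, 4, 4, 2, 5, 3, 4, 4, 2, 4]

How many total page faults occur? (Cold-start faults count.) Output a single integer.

Answer: 6

Derivation:
Step 0: ref 3 → FAULT, frames=[3,-,-]
Step 1: ref 4 → FAULT, frames=[3,4,-]
Step 2: ref 4 → HIT, frames=[3,4,-]
Step 3: ref 1 → FAULT, frames=[3,4,1]
Step 4: ref 4 → HIT, frames=[3,4,1]
Step 5: ref 4 → HIT, frames=[3,4,1]
Step 6: ref 2 → FAULT (evict 1), frames=[3,4,2]
Step 7: ref 5 → FAULT (evict 2), frames=[3,4,5]
Step 8: ref 3 → HIT, frames=[3,4,5]
Step 9: ref 4 → HIT, frames=[3,4,5]
Step 10: ref 4 → HIT, frames=[3,4,5]
Step 11: ref 2 → FAULT (evict 3), frames=[2,4,5]
Step 12: ref 4 → HIT, frames=[2,4,5]
Total faults: 6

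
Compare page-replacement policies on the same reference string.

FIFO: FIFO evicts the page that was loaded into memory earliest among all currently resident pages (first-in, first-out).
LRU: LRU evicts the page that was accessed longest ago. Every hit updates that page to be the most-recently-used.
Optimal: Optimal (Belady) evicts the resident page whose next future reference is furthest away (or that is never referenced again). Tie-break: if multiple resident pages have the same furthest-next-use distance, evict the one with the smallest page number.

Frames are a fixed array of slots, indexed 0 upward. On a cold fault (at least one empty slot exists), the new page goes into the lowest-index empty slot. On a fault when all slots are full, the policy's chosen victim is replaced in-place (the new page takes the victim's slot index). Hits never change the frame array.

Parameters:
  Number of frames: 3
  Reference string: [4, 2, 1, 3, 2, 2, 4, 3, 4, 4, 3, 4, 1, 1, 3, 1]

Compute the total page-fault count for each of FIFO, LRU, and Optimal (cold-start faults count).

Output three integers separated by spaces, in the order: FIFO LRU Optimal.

--- FIFO ---
  step 0: ref 4 -> FAULT, frames=[4,-,-] (faults so far: 1)
  step 1: ref 2 -> FAULT, frames=[4,2,-] (faults so far: 2)
  step 2: ref 1 -> FAULT, frames=[4,2,1] (faults so far: 3)
  step 3: ref 3 -> FAULT, evict 4, frames=[3,2,1] (faults so far: 4)
  step 4: ref 2 -> HIT, frames=[3,2,1] (faults so far: 4)
  step 5: ref 2 -> HIT, frames=[3,2,1] (faults so far: 4)
  step 6: ref 4 -> FAULT, evict 2, frames=[3,4,1] (faults so far: 5)
  step 7: ref 3 -> HIT, frames=[3,4,1] (faults so far: 5)
  step 8: ref 4 -> HIT, frames=[3,4,1] (faults so far: 5)
  step 9: ref 4 -> HIT, frames=[3,4,1] (faults so far: 5)
  step 10: ref 3 -> HIT, frames=[3,4,1] (faults so far: 5)
  step 11: ref 4 -> HIT, frames=[3,4,1] (faults so far: 5)
  step 12: ref 1 -> HIT, frames=[3,4,1] (faults so far: 5)
  step 13: ref 1 -> HIT, frames=[3,4,1] (faults so far: 5)
  step 14: ref 3 -> HIT, frames=[3,4,1] (faults so far: 5)
  step 15: ref 1 -> HIT, frames=[3,4,1] (faults so far: 5)
  FIFO total faults: 5
--- LRU ---
  step 0: ref 4 -> FAULT, frames=[4,-,-] (faults so far: 1)
  step 1: ref 2 -> FAULT, frames=[4,2,-] (faults so far: 2)
  step 2: ref 1 -> FAULT, frames=[4,2,1] (faults so far: 3)
  step 3: ref 3 -> FAULT, evict 4, frames=[3,2,1] (faults so far: 4)
  step 4: ref 2 -> HIT, frames=[3,2,1] (faults so far: 4)
  step 5: ref 2 -> HIT, frames=[3,2,1] (faults so far: 4)
  step 6: ref 4 -> FAULT, evict 1, frames=[3,2,4] (faults so far: 5)
  step 7: ref 3 -> HIT, frames=[3,2,4] (faults so far: 5)
  step 8: ref 4 -> HIT, frames=[3,2,4] (faults so far: 5)
  step 9: ref 4 -> HIT, frames=[3,2,4] (faults so far: 5)
  step 10: ref 3 -> HIT, frames=[3,2,4] (faults so far: 5)
  step 11: ref 4 -> HIT, frames=[3,2,4] (faults so far: 5)
  step 12: ref 1 -> FAULT, evict 2, frames=[3,1,4] (faults so far: 6)
  step 13: ref 1 -> HIT, frames=[3,1,4] (faults so far: 6)
  step 14: ref 3 -> HIT, frames=[3,1,4] (faults so far: 6)
  step 15: ref 1 -> HIT, frames=[3,1,4] (faults so far: 6)
  LRU total faults: 6
--- Optimal ---
  step 0: ref 4 -> FAULT, frames=[4,-,-] (faults so far: 1)
  step 1: ref 2 -> FAULT, frames=[4,2,-] (faults so far: 2)
  step 2: ref 1 -> FAULT, frames=[4,2,1] (faults so far: 3)
  step 3: ref 3 -> FAULT, evict 1, frames=[4,2,3] (faults so far: 4)
  step 4: ref 2 -> HIT, frames=[4,2,3] (faults so far: 4)
  step 5: ref 2 -> HIT, frames=[4,2,3] (faults so far: 4)
  step 6: ref 4 -> HIT, frames=[4,2,3] (faults so far: 4)
  step 7: ref 3 -> HIT, frames=[4,2,3] (faults so far: 4)
  step 8: ref 4 -> HIT, frames=[4,2,3] (faults so far: 4)
  step 9: ref 4 -> HIT, frames=[4,2,3] (faults so far: 4)
  step 10: ref 3 -> HIT, frames=[4,2,3] (faults so far: 4)
  step 11: ref 4 -> HIT, frames=[4,2,3] (faults so far: 4)
  step 12: ref 1 -> FAULT, evict 2, frames=[4,1,3] (faults so far: 5)
  step 13: ref 1 -> HIT, frames=[4,1,3] (faults so far: 5)
  step 14: ref 3 -> HIT, frames=[4,1,3] (faults so far: 5)
  step 15: ref 1 -> HIT, frames=[4,1,3] (faults so far: 5)
  Optimal total faults: 5

Answer: 5 6 5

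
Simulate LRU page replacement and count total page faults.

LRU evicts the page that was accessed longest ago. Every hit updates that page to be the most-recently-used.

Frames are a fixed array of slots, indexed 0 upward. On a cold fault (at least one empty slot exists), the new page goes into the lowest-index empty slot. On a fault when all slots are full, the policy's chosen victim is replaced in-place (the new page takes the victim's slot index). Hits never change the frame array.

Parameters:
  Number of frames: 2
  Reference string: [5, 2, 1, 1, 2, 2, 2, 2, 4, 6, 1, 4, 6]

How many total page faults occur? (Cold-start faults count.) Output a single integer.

Step 0: ref 5 → FAULT, frames=[5,-]
Step 1: ref 2 → FAULT, frames=[5,2]
Step 2: ref 1 → FAULT (evict 5), frames=[1,2]
Step 3: ref 1 → HIT, frames=[1,2]
Step 4: ref 2 → HIT, frames=[1,2]
Step 5: ref 2 → HIT, frames=[1,2]
Step 6: ref 2 → HIT, frames=[1,2]
Step 7: ref 2 → HIT, frames=[1,2]
Step 8: ref 4 → FAULT (evict 1), frames=[4,2]
Step 9: ref 6 → FAULT (evict 2), frames=[4,6]
Step 10: ref 1 → FAULT (evict 4), frames=[1,6]
Step 11: ref 4 → FAULT (evict 6), frames=[1,4]
Step 12: ref 6 → FAULT (evict 1), frames=[6,4]
Total faults: 8

Answer: 8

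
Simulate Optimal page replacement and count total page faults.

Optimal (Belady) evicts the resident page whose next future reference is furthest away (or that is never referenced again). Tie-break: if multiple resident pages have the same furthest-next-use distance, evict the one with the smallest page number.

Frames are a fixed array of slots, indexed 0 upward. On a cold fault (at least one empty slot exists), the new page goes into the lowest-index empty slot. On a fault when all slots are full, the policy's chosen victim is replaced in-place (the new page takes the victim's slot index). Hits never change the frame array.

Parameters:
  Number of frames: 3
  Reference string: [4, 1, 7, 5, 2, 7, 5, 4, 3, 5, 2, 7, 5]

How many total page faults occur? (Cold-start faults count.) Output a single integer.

Step 0: ref 4 → FAULT, frames=[4,-,-]
Step 1: ref 1 → FAULT, frames=[4,1,-]
Step 2: ref 7 → FAULT, frames=[4,1,7]
Step 3: ref 5 → FAULT (evict 1), frames=[4,5,7]
Step 4: ref 2 → FAULT (evict 4), frames=[2,5,7]
Step 5: ref 7 → HIT, frames=[2,5,7]
Step 6: ref 5 → HIT, frames=[2,5,7]
Step 7: ref 4 → FAULT (evict 7), frames=[2,5,4]
Step 8: ref 3 → FAULT (evict 4), frames=[2,5,3]
Step 9: ref 5 → HIT, frames=[2,5,3]
Step 10: ref 2 → HIT, frames=[2,5,3]
Step 11: ref 7 → FAULT (evict 2), frames=[7,5,3]
Step 12: ref 5 → HIT, frames=[7,5,3]
Total faults: 8

Answer: 8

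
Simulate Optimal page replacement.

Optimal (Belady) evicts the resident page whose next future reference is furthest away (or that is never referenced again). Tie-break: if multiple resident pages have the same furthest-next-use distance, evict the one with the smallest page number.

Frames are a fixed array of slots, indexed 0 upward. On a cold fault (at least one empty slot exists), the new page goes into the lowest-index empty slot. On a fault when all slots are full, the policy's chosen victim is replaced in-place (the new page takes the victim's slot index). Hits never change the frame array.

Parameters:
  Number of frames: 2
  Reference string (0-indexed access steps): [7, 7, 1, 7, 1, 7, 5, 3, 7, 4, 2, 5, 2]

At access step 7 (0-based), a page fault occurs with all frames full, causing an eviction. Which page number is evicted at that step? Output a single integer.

Step 0: ref 7 -> FAULT, frames=[7,-]
Step 1: ref 7 -> HIT, frames=[7,-]
Step 2: ref 1 -> FAULT, frames=[7,1]
Step 3: ref 7 -> HIT, frames=[7,1]
Step 4: ref 1 -> HIT, frames=[7,1]
Step 5: ref 7 -> HIT, frames=[7,1]
Step 6: ref 5 -> FAULT, evict 1, frames=[7,5]
Step 7: ref 3 -> FAULT, evict 5, frames=[7,3]
At step 7: evicted page 5

Answer: 5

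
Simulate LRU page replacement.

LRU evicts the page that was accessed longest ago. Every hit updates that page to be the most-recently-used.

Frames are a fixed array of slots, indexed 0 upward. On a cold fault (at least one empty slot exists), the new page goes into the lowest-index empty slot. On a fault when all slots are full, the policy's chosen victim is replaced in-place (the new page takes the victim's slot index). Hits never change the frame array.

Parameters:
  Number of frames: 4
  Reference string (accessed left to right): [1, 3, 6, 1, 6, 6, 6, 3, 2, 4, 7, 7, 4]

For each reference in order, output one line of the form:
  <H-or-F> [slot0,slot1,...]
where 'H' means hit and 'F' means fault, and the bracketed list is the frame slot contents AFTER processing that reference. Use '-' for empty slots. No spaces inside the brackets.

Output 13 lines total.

F [1,-,-,-]
F [1,3,-,-]
F [1,3,6,-]
H [1,3,6,-]
H [1,3,6,-]
H [1,3,6,-]
H [1,3,6,-]
H [1,3,6,-]
F [1,3,6,2]
F [4,3,6,2]
F [4,3,7,2]
H [4,3,7,2]
H [4,3,7,2]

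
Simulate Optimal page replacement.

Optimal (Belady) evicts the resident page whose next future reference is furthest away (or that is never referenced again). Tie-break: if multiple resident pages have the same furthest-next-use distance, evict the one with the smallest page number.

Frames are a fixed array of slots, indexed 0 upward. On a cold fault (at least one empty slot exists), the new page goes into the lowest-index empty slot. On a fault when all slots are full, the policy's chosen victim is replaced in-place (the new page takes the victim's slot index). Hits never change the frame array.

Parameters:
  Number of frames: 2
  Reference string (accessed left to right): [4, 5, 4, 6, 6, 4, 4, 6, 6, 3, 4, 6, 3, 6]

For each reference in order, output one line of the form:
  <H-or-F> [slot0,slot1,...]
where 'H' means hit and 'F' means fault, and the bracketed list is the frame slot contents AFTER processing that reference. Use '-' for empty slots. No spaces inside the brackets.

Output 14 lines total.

F [4,-]
F [4,5]
H [4,5]
F [4,6]
H [4,6]
H [4,6]
H [4,6]
H [4,6]
H [4,6]
F [4,3]
H [4,3]
F [6,3]
H [6,3]
H [6,3]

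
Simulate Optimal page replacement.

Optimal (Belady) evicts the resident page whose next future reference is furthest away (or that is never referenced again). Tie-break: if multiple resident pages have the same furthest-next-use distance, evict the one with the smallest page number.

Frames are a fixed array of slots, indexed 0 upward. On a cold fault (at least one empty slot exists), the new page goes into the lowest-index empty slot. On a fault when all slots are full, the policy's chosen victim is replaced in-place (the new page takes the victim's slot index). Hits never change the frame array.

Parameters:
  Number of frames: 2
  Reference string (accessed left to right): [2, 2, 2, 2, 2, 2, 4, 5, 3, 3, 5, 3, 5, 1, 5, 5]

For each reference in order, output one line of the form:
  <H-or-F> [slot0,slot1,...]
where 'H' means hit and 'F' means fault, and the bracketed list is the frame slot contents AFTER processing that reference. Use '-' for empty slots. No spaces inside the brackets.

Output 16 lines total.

F [2,-]
H [2,-]
H [2,-]
H [2,-]
H [2,-]
H [2,-]
F [2,4]
F [5,4]
F [5,3]
H [5,3]
H [5,3]
H [5,3]
H [5,3]
F [5,1]
H [5,1]
H [5,1]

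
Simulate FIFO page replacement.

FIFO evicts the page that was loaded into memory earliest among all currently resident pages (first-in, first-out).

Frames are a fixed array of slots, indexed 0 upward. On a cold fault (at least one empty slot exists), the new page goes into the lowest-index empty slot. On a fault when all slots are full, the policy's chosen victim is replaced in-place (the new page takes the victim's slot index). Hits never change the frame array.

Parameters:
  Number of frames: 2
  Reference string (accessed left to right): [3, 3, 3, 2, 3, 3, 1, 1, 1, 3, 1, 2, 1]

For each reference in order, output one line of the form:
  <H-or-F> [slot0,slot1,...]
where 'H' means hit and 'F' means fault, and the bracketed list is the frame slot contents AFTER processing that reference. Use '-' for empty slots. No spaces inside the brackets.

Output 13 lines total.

F [3,-]
H [3,-]
H [3,-]
F [3,2]
H [3,2]
H [3,2]
F [1,2]
H [1,2]
H [1,2]
F [1,3]
H [1,3]
F [2,3]
F [2,1]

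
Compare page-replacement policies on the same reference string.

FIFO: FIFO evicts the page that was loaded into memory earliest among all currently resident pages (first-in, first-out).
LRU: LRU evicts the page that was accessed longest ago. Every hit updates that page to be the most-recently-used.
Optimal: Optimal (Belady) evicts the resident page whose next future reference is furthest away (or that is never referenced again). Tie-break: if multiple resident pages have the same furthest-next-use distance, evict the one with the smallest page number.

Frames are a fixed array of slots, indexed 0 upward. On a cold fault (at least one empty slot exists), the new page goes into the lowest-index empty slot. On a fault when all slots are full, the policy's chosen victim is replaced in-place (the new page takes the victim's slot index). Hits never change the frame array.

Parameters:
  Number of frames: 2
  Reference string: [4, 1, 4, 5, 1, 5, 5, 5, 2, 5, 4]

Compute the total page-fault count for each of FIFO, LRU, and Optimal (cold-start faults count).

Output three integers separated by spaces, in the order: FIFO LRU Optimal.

--- FIFO ---
  step 0: ref 4 -> FAULT, frames=[4,-] (faults so far: 1)
  step 1: ref 1 -> FAULT, frames=[4,1] (faults so far: 2)
  step 2: ref 4 -> HIT, frames=[4,1] (faults so far: 2)
  step 3: ref 5 -> FAULT, evict 4, frames=[5,1] (faults so far: 3)
  step 4: ref 1 -> HIT, frames=[5,1] (faults so far: 3)
  step 5: ref 5 -> HIT, frames=[5,1] (faults so far: 3)
  step 6: ref 5 -> HIT, frames=[5,1] (faults so far: 3)
  step 7: ref 5 -> HIT, frames=[5,1] (faults so far: 3)
  step 8: ref 2 -> FAULT, evict 1, frames=[5,2] (faults so far: 4)
  step 9: ref 5 -> HIT, frames=[5,2] (faults so far: 4)
  step 10: ref 4 -> FAULT, evict 5, frames=[4,2] (faults so far: 5)
  FIFO total faults: 5
--- LRU ---
  step 0: ref 4 -> FAULT, frames=[4,-] (faults so far: 1)
  step 1: ref 1 -> FAULT, frames=[4,1] (faults so far: 2)
  step 2: ref 4 -> HIT, frames=[4,1] (faults so far: 2)
  step 3: ref 5 -> FAULT, evict 1, frames=[4,5] (faults so far: 3)
  step 4: ref 1 -> FAULT, evict 4, frames=[1,5] (faults so far: 4)
  step 5: ref 5 -> HIT, frames=[1,5] (faults so far: 4)
  step 6: ref 5 -> HIT, frames=[1,5] (faults so far: 4)
  step 7: ref 5 -> HIT, frames=[1,5] (faults so far: 4)
  step 8: ref 2 -> FAULT, evict 1, frames=[2,5] (faults so far: 5)
  step 9: ref 5 -> HIT, frames=[2,5] (faults so far: 5)
  step 10: ref 4 -> FAULT, evict 2, frames=[4,5] (faults so far: 6)
  LRU total faults: 6
--- Optimal ---
  step 0: ref 4 -> FAULT, frames=[4,-] (faults so far: 1)
  step 1: ref 1 -> FAULT, frames=[4,1] (faults so far: 2)
  step 2: ref 4 -> HIT, frames=[4,1] (faults so far: 2)
  step 3: ref 5 -> FAULT, evict 4, frames=[5,1] (faults so far: 3)
  step 4: ref 1 -> HIT, frames=[5,1] (faults so far: 3)
  step 5: ref 5 -> HIT, frames=[5,1] (faults so far: 3)
  step 6: ref 5 -> HIT, frames=[5,1] (faults so far: 3)
  step 7: ref 5 -> HIT, frames=[5,1] (faults so far: 3)
  step 8: ref 2 -> FAULT, evict 1, frames=[5,2] (faults so far: 4)
  step 9: ref 5 -> HIT, frames=[5,2] (faults so far: 4)
  step 10: ref 4 -> FAULT, evict 2, frames=[5,4] (faults so far: 5)
  Optimal total faults: 5

Answer: 5 6 5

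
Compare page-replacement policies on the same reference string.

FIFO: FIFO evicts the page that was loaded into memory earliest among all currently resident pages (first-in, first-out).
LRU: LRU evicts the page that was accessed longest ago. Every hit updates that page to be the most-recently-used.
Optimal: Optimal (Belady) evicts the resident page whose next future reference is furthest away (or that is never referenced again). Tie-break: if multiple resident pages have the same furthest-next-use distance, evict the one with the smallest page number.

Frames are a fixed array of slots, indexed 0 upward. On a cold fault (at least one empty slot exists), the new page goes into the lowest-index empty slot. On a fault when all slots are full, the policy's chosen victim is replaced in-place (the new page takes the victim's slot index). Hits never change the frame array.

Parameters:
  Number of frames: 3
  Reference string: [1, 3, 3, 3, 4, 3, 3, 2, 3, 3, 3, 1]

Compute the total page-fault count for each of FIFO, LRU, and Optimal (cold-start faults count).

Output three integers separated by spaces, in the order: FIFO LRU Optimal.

--- FIFO ---
  step 0: ref 1 -> FAULT, frames=[1,-,-] (faults so far: 1)
  step 1: ref 3 -> FAULT, frames=[1,3,-] (faults so far: 2)
  step 2: ref 3 -> HIT, frames=[1,3,-] (faults so far: 2)
  step 3: ref 3 -> HIT, frames=[1,3,-] (faults so far: 2)
  step 4: ref 4 -> FAULT, frames=[1,3,4] (faults so far: 3)
  step 5: ref 3 -> HIT, frames=[1,3,4] (faults so far: 3)
  step 6: ref 3 -> HIT, frames=[1,3,4] (faults so far: 3)
  step 7: ref 2 -> FAULT, evict 1, frames=[2,3,4] (faults so far: 4)
  step 8: ref 3 -> HIT, frames=[2,3,4] (faults so far: 4)
  step 9: ref 3 -> HIT, frames=[2,3,4] (faults so far: 4)
  step 10: ref 3 -> HIT, frames=[2,3,4] (faults so far: 4)
  step 11: ref 1 -> FAULT, evict 3, frames=[2,1,4] (faults so far: 5)
  FIFO total faults: 5
--- LRU ---
  step 0: ref 1 -> FAULT, frames=[1,-,-] (faults so far: 1)
  step 1: ref 3 -> FAULT, frames=[1,3,-] (faults so far: 2)
  step 2: ref 3 -> HIT, frames=[1,3,-] (faults so far: 2)
  step 3: ref 3 -> HIT, frames=[1,3,-] (faults so far: 2)
  step 4: ref 4 -> FAULT, frames=[1,3,4] (faults so far: 3)
  step 5: ref 3 -> HIT, frames=[1,3,4] (faults so far: 3)
  step 6: ref 3 -> HIT, frames=[1,3,4] (faults so far: 3)
  step 7: ref 2 -> FAULT, evict 1, frames=[2,3,4] (faults so far: 4)
  step 8: ref 3 -> HIT, frames=[2,3,4] (faults so far: 4)
  step 9: ref 3 -> HIT, frames=[2,3,4] (faults so far: 4)
  step 10: ref 3 -> HIT, frames=[2,3,4] (faults so far: 4)
  step 11: ref 1 -> FAULT, evict 4, frames=[2,3,1] (faults so far: 5)
  LRU total faults: 5
--- Optimal ---
  step 0: ref 1 -> FAULT, frames=[1,-,-] (faults so far: 1)
  step 1: ref 3 -> FAULT, frames=[1,3,-] (faults so far: 2)
  step 2: ref 3 -> HIT, frames=[1,3,-] (faults so far: 2)
  step 3: ref 3 -> HIT, frames=[1,3,-] (faults so far: 2)
  step 4: ref 4 -> FAULT, frames=[1,3,4] (faults so far: 3)
  step 5: ref 3 -> HIT, frames=[1,3,4] (faults so far: 3)
  step 6: ref 3 -> HIT, frames=[1,3,4] (faults so far: 3)
  step 7: ref 2 -> FAULT, evict 4, frames=[1,3,2] (faults so far: 4)
  step 8: ref 3 -> HIT, frames=[1,3,2] (faults so far: 4)
  step 9: ref 3 -> HIT, frames=[1,3,2] (faults so far: 4)
  step 10: ref 3 -> HIT, frames=[1,3,2] (faults so far: 4)
  step 11: ref 1 -> HIT, frames=[1,3,2] (faults so far: 4)
  Optimal total faults: 4

Answer: 5 5 4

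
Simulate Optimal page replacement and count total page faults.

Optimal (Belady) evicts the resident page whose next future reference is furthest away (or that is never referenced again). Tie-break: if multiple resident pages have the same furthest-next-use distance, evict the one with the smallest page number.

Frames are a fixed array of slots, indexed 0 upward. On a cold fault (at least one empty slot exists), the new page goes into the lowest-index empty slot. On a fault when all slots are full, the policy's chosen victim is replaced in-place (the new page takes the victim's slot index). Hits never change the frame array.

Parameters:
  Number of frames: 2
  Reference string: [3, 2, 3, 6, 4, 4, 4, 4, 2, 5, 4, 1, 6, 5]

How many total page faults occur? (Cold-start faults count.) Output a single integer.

Step 0: ref 3 → FAULT, frames=[3,-]
Step 1: ref 2 → FAULT, frames=[3,2]
Step 2: ref 3 → HIT, frames=[3,2]
Step 3: ref 6 → FAULT (evict 3), frames=[6,2]
Step 4: ref 4 → FAULT (evict 6), frames=[4,2]
Step 5: ref 4 → HIT, frames=[4,2]
Step 6: ref 4 → HIT, frames=[4,2]
Step 7: ref 4 → HIT, frames=[4,2]
Step 8: ref 2 → HIT, frames=[4,2]
Step 9: ref 5 → FAULT (evict 2), frames=[4,5]
Step 10: ref 4 → HIT, frames=[4,5]
Step 11: ref 1 → FAULT (evict 4), frames=[1,5]
Step 12: ref 6 → FAULT (evict 1), frames=[6,5]
Step 13: ref 5 → HIT, frames=[6,5]
Total faults: 7

Answer: 7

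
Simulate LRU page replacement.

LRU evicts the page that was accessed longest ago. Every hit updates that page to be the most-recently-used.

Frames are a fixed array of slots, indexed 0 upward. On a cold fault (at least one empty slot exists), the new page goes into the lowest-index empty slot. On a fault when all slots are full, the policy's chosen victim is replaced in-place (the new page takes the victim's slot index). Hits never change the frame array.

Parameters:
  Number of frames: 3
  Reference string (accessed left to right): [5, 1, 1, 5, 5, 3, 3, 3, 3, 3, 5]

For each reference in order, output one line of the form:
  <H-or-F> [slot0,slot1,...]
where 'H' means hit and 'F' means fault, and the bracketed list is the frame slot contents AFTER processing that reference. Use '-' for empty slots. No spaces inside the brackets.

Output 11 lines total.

F [5,-,-]
F [5,1,-]
H [5,1,-]
H [5,1,-]
H [5,1,-]
F [5,1,3]
H [5,1,3]
H [5,1,3]
H [5,1,3]
H [5,1,3]
H [5,1,3]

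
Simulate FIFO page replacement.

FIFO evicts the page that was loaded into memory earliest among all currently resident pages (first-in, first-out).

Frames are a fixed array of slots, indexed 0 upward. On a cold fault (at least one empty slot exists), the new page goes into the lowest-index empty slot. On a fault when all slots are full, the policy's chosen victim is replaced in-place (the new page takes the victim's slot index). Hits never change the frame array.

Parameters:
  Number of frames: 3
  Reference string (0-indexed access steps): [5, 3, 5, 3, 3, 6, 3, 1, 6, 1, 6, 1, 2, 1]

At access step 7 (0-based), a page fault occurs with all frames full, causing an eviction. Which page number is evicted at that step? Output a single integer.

Answer: 5

Derivation:
Step 0: ref 5 -> FAULT, frames=[5,-,-]
Step 1: ref 3 -> FAULT, frames=[5,3,-]
Step 2: ref 5 -> HIT, frames=[5,3,-]
Step 3: ref 3 -> HIT, frames=[5,3,-]
Step 4: ref 3 -> HIT, frames=[5,3,-]
Step 5: ref 6 -> FAULT, frames=[5,3,6]
Step 6: ref 3 -> HIT, frames=[5,3,6]
Step 7: ref 1 -> FAULT, evict 5, frames=[1,3,6]
At step 7: evicted page 5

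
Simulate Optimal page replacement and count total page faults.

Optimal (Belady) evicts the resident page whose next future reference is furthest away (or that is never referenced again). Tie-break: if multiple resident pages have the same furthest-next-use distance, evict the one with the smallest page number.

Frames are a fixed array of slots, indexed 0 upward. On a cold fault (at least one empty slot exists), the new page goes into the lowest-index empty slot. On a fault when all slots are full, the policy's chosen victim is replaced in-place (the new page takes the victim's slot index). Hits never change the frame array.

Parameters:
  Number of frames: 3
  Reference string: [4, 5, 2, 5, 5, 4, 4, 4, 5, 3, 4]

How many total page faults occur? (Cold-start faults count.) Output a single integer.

Answer: 4

Derivation:
Step 0: ref 4 → FAULT, frames=[4,-,-]
Step 1: ref 5 → FAULT, frames=[4,5,-]
Step 2: ref 2 → FAULT, frames=[4,5,2]
Step 3: ref 5 → HIT, frames=[4,5,2]
Step 4: ref 5 → HIT, frames=[4,5,2]
Step 5: ref 4 → HIT, frames=[4,5,2]
Step 6: ref 4 → HIT, frames=[4,5,2]
Step 7: ref 4 → HIT, frames=[4,5,2]
Step 8: ref 5 → HIT, frames=[4,5,2]
Step 9: ref 3 → FAULT (evict 2), frames=[4,5,3]
Step 10: ref 4 → HIT, frames=[4,5,3]
Total faults: 4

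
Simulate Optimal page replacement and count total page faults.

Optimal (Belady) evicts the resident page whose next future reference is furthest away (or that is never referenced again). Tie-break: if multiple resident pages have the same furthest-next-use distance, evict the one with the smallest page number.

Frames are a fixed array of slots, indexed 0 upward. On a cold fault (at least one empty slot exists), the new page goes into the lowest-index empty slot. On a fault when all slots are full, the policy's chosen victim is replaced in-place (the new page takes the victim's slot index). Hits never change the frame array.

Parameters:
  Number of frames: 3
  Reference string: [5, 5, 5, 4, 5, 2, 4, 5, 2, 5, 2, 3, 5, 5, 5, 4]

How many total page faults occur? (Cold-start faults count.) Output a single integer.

Answer: 4

Derivation:
Step 0: ref 5 → FAULT, frames=[5,-,-]
Step 1: ref 5 → HIT, frames=[5,-,-]
Step 2: ref 5 → HIT, frames=[5,-,-]
Step 3: ref 4 → FAULT, frames=[5,4,-]
Step 4: ref 5 → HIT, frames=[5,4,-]
Step 5: ref 2 → FAULT, frames=[5,4,2]
Step 6: ref 4 → HIT, frames=[5,4,2]
Step 7: ref 5 → HIT, frames=[5,4,2]
Step 8: ref 2 → HIT, frames=[5,4,2]
Step 9: ref 5 → HIT, frames=[5,4,2]
Step 10: ref 2 → HIT, frames=[5,4,2]
Step 11: ref 3 → FAULT (evict 2), frames=[5,4,3]
Step 12: ref 5 → HIT, frames=[5,4,3]
Step 13: ref 5 → HIT, frames=[5,4,3]
Step 14: ref 5 → HIT, frames=[5,4,3]
Step 15: ref 4 → HIT, frames=[5,4,3]
Total faults: 4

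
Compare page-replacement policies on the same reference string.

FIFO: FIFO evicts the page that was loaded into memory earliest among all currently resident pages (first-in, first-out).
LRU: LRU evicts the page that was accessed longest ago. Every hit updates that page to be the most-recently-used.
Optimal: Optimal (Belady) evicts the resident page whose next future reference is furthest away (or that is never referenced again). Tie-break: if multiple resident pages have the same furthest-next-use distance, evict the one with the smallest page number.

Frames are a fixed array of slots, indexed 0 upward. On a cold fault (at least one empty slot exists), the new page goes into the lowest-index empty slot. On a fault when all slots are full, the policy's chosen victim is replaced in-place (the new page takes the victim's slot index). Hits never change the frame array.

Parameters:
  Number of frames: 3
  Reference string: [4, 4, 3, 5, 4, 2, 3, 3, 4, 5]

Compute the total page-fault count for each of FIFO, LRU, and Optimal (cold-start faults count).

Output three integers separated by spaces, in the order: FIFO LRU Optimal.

Answer: 5 6 5

Derivation:
--- FIFO ---
  step 0: ref 4 -> FAULT, frames=[4,-,-] (faults so far: 1)
  step 1: ref 4 -> HIT, frames=[4,-,-] (faults so far: 1)
  step 2: ref 3 -> FAULT, frames=[4,3,-] (faults so far: 2)
  step 3: ref 5 -> FAULT, frames=[4,3,5] (faults so far: 3)
  step 4: ref 4 -> HIT, frames=[4,3,5] (faults so far: 3)
  step 5: ref 2 -> FAULT, evict 4, frames=[2,3,5] (faults so far: 4)
  step 6: ref 3 -> HIT, frames=[2,3,5] (faults so far: 4)
  step 7: ref 3 -> HIT, frames=[2,3,5] (faults so far: 4)
  step 8: ref 4 -> FAULT, evict 3, frames=[2,4,5] (faults so far: 5)
  step 9: ref 5 -> HIT, frames=[2,4,5] (faults so far: 5)
  FIFO total faults: 5
--- LRU ---
  step 0: ref 4 -> FAULT, frames=[4,-,-] (faults so far: 1)
  step 1: ref 4 -> HIT, frames=[4,-,-] (faults so far: 1)
  step 2: ref 3 -> FAULT, frames=[4,3,-] (faults so far: 2)
  step 3: ref 5 -> FAULT, frames=[4,3,5] (faults so far: 3)
  step 4: ref 4 -> HIT, frames=[4,3,5] (faults so far: 3)
  step 5: ref 2 -> FAULT, evict 3, frames=[4,2,5] (faults so far: 4)
  step 6: ref 3 -> FAULT, evict 5, frames=[4,2,3] (faults so far: 5)
  step 7: ref 3 -> HIT, frames=[4,2,3] (faults so far: 5)
  step 8: ref 4 -> HIT, frames=[4,2,3] (faults so far: 5)
  step 9: ref 5 -> FAULT, evict 2, frames=[4,5,3] (faults so far: 6)
  LRU total faults: 6
--- Optimal ---
  step 0: ref 4 -> FAULT, frames=[4,-,-] (faults so far: 1)
  step 1: ref 4 -> HIT, frames=[4,-,-] (faults so far: 1)
  step 2: ref 3 -> FAULT, frames=[4,3,-] (faults so far: 2)
  step 3: ref 5 -> FAULT, frames=[4,3,5] (faults so far: 3)
  step 4: ref 4 -> HIT, frames=[4,3,5] (faults so far: 3)
  step 5: ref 2 -> FAULT, evict 5, frames=[4,3,2] (faults so far: 4)
  step 6: ref 3 -> HIT, frames=[4,3,2] (faults so far: 4)
  step 7: ref 3 -> HIT, frames=[4,3,2] (faults so far: 4)
  step 8: ref 4 -> HIT, frames=[4,3,2] (faults so far: 4)
  step 9: ref 5 -> FAULT, evict 2, frames=[4,3,5] (faults so far: 5)
  Optimal total faults: 5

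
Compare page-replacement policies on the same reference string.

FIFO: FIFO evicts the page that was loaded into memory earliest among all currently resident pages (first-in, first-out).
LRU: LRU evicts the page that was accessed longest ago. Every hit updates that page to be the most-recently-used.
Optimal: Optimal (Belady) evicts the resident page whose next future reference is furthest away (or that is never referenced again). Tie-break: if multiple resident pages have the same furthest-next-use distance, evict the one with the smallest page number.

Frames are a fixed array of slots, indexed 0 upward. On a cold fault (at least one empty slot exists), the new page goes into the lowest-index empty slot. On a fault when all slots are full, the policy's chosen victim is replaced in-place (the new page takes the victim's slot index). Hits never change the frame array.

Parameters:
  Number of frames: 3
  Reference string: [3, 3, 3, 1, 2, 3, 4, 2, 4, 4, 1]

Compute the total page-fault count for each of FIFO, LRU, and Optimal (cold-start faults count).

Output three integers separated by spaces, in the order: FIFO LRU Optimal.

--- FIFO ---
  step 0: ref 3 -> FAULT, frames=[3,-,-] (faults so far: 1)
  step 1: ref 3 -> HIT, frames=[3,-,-] (faults so far: 1)
  step 2: ref 3 -> HIT, frames=[3,-,-] (faults so far: 1)
  step 3: ref 1 -> FAULT, frames=[3,1,-] (faults so far: 2)
  step 4: ref 2 -> FAULT, frames=[3,1,2] (faults so far: 3)
  step 5: ref 3 -> HIT, frames=[3,1,2] (faults so far: 3)
  step 6: ref 4 -> FAULT, evict 3, frames=[4,1,2] (faults so far: 4)
  step 7: ref 2 -> HIT, frames=[4,1,2] (faults so far: 4)
  step 8: ref 4 -> HIT, frames=[4,1,2] (faults so far: 4)
  step 9: ref 4 -> HIT, frames=[4,1,2] (faults so far: 4)
  step 10: ref 1 -> HIT, frames=[4,1,2] (faults so far: 4)
  FIFO total faults: 4
--- LRU ---
  step 0: ref 3 -> FAULT, frames=[3,-,-] (faults so far: 1)
  step 1: ref 3 -> HIT, frames=[3,-,-] (faults so far: 1)
  step 2: ref 3 -> HIT, frames=[3,-,-] (faults so far: 1)
  step 3: ref 1 -> FAULT, frames=[3,1,-] (faults so far: 2)
  step 4: ref 2 -> FAULT, frames=[3,1,2] (faults so far: 3)
  step 5: ref 3 -> HIT, frames=[3,1,2] (faults so far: 3)
  step 6: ref 4 -> FAULT, evict 1, frames=[3,4,2] (faults so far: 4)
  step 7: ref 2 -> HIT, frames=[3,4,2] (faults so far: 4)
  step 8: ref 4 -> HIT, frames=[3,4,2] (faults so far: 4)
  step 9: ref 4 -> HIT, frames=[3,4,2] (faults so far: 4)
  step 10: ref 1 -> FAULT, evict 3, frames=[1,4,2] (faults so far: 5)
  LRU total faults: 5
--- Optimal ---
  step 0: ref 3 -> FAULT, frames=[3,-,-] (faults so far: 1)
  step 1: ref 3 -> HIT, frames=[3,-,-] (faults so far: 1)
  step 2: ref 3 -> HIT, frames=[3,-,-] (faults so far: 1)
  step 3: ref 1 -> FAULT, frames=[3,1,-] (faults so far: 2)
  step 4: ref 2 -> FAULT, frames=[3,1,2] (faults so far: 3)
  step 5: ref 3 -> HIT, frames=[3,1,2] (faults so far: 3)
  step 6: ref 4 -> FAULT, evict 3, frames=[4,1,2] (faults so far: 4)
  step 7: ref 2 -> HIT, frames=[4,1,2] (faults so far: 4)
  step 8: ref 4 -> HIT, frames=[4,1,2] (faults so far: 4)
  step 9: ref 4 -> HIT, frames=[4,1,2] (faults so far: 4)
  step 10: ref 1 -> HIT, frames=[4,1,2] (faults so far: 4)
  Optimal total faults: 4

Answer: 4 5 4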